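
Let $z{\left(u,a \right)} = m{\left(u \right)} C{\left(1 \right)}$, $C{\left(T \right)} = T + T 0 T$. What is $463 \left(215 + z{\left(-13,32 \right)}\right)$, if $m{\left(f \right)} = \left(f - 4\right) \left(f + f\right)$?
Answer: $304191$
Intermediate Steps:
$C{\left(T \right)} = T$ ($C{\left(T \right)} = T + T 0 = T + 0 = T$)
$m{\left(f \right)} = 2 f \left(-4 + f\right)$ ($m{\left(f \right)} = \left(-4 + f\right) 2 f = 2 f \left(-4 + f\right)$)
$z{\left(u,a \right)} = 2 u \left(-4 + u\right)$ ($z{\left(u,a \right)} = 2 u \left(-4 + u\right) 1 = 2 u \left(-4 + u\right)$)
$463 \left(215 + z{\left(-13,32 \right)}\right) = 463 \left(215 + 2 \left(-13\right) \left(-4 - 13\right)\right) = 463 \left(215 + 2 \left(-13\right) \left(-17\right)\right) = 463 \left(215 + 442\right) = 463 \cdot 657 = 304191$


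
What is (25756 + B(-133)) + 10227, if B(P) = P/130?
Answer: 4677657/130 ≈ 35982.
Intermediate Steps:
B(P) = P/130 (B(P) = P*(1/130) = P/130)
(25756 + B(-133)) + 10227 = (25756 + (1/130)*(-133)) + 10227 = (25756 - 133/130) + 10227 = 3348147/130 + 10227 = 4677657/130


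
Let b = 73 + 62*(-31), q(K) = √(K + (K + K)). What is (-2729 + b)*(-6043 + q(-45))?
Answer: 27664854 - 13734*I*√15 ≈ 2.7665e+7 - 53192.0*I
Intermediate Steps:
q(K) = √3*√K (q(K) = √(K + 2*K) = √(3*K) = √3*√K)
b = -1849 (b = 73 - 1922 = -1849)
(-2729 + b)*(-6043 + q(-45)) = (-2729 - 1849)*(-6043 + √3*√(-45)) = -4578*(-6043 + √3*(3*I*√5)) = -4578*(-6043 + 3*I*√15) = 27664854 - 13734*I*√15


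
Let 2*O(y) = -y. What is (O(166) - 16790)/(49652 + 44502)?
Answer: -16873/94154 ≈ -0.17921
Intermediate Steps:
O(y) = -y/2 (O(y) = (-y)/2 = -y/2)
(O(166) - 16790)/(49652 + 44502) = (-½*166 - 16790)/(49652 + 44502) = (-83 - 16790)/94154 = -16873*1/94154 = -16873/94154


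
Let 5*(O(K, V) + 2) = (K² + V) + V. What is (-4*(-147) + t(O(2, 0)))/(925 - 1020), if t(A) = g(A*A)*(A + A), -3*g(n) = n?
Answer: -3876/625 ≈ -6.2016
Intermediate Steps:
g(n) = -n/3
O(K, V) = -2 + K²/5 + 2*V/5 (O(K, V) = -2 + ((K² + V) + V)/5 = -2 + ((V + K²) + V)/5 = -2 + (K² + 2*V)/5 = -2 + (K²/5 + 2*V/5) = -2 + K²/5 + 2*V/5)
t(A) = -2*A³/3 (t(A) = (-A*A/3)*(A + A) = (-A²/3)*(2*A) = -2*A³/3)
(-4*(-147) + t(O(2, 0)))/(925 - 1020) = (-4*(-147) - 2*(-2 + (⅕)*2² + (⅖)*0)³/3)/(925 - 1020) = (588 - 2*(-2 + (⅕)*4 + 0)³/3)/(-95) = (588 - 2*(-2 + ⅘ + 0)³/3)*(-1/95) = (588 - 2*(-6/5)³/3)*(-1/95) = (588 - ⅔*(-216/125))*(-1/95) = (588 + 144/125)*(-1/95) = (73644/125)*(-1/95) = -3876/625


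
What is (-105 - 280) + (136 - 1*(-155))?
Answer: -94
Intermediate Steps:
(-105 - 280) + (136 - 1*(-155)) = -385 + (136 + 155) = -385 + 291 = -94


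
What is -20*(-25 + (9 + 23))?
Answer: -140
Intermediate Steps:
-20*(-25 + (9 + 23)) = -20*(-25 + 32) = -20*7 = -140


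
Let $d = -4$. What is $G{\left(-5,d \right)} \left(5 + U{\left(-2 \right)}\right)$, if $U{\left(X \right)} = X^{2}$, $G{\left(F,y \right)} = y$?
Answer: $-36$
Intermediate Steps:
$G{\left(-5,d \right)} \left(5 + U{\left(-2 \right)}\right) = - 4 \left(5 + \left(-2\right)^{2}\right) = - 4 \left(5 + 4\right) = \left(-4\right) 9 = -36$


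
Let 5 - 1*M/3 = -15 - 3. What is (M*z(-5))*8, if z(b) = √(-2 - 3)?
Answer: 552*I*√5 ≈ 1234.3*I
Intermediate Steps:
z(b) = I*√5 (z(b) = √(-5) = I*√5)
M = 69 (M = 15 - 3*(-15 - 3) = 15 - 3*(-18) = 15 + 54 = 69)
(M*z(-5))*8 = (69*(I*√5))*8 = (69*I*√5)*8 = 552*I*√5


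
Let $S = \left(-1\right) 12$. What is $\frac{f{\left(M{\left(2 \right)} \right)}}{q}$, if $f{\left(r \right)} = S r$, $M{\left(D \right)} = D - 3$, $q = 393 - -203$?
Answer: $\frac{3}{149} \approx 0.020134$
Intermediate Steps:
$q = 596$ ($q = 393 + 203 = 596$)
$M{\left(D \right)} = -3 + D$ ($M{\left(D \right)} = D - 3 = -3 + D$)
$S = -12$
$f{\left(r \right)} = - 12 r$
$\frac{f{\left(M{\left(2 \right)} \right)}}{q} = \frac{\left(-12\right) \left(-3 + 2\right)}{596} = \left(-12\right) \left(-1\right) \frac{1}{596} = 12 \cdot \frac{1}{596} = \frac{3}{149}$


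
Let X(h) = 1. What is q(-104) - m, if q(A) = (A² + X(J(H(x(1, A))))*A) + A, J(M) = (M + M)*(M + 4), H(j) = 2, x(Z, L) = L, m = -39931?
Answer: 50539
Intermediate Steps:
J(M) = 2*M*(4 + M) (J(M) = (2*M)*(4 + M) = 2*M*(4 + M))
q(A) = A² + 2*A (q(A) = (A² + 1*A) + A = (A² + A) + A = (A + A²) + A = A² + 2*A)
q(-104) - m = -104*(2 - 104) - 1*(-39931) = -104*(-102) + 39931 = 10608 + 39931 = 50539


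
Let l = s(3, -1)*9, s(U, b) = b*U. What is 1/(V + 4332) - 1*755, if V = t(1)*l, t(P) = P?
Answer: -3250274/4305 ≈ -755.00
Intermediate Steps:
s(U, b) = U*b
l = -27 (l = (3*(-1))*9 = -3*9 = -27)
V = -27 (V = 1*(-27) = -27)
1/(V + 4332) - 1*755 = 1/(-27 + 4332) - 1*755 = 1/4305 - 755 = -3250274/4305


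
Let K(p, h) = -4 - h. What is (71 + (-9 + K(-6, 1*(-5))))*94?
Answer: 5922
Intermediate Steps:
(71 + (-9 + K(-6, 1*(-5))))*94 = (71 + (-9 + (-4 - (-5))))*94 = (71 + (-9 + (-4 - 1*(-5))))*94 = (71 + (-9 + (-4 + 5)))*94 = (71 + (-9 + 1))*94 = (71 - 8)*94 = 63*94 = 5922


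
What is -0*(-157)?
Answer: 0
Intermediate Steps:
-0*(-157) = -1*0 = 0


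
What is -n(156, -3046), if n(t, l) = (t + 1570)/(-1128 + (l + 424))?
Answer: 863/1875 ≈ 0.46027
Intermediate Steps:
n(t, l) = (1570 + t)/(-704 + l) (n(t, l) = (1570 + t)/(-1128 + (424 + l)) = (1570 + t)/(-704 + l))
-n(156, -3046) = -(1570 + 156)/(-704 - 3046) = -1726/(-3750) = -(-1)*1726/3750 = -1*(-863/1875) = 863/1875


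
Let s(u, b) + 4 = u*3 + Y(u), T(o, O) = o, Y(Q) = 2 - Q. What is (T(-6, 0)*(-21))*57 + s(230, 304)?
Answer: 7640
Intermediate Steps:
s(u, b) = -2 + 2*u (s(u, b) = -4 + (u*3 + (2 - u)) = -4 + (3*u + (2 - u)) = -4 + (2 + 2*u) = -2 + 2*u)
(T(-6, 0)*(-21))*57 + s(230, 304) = -6*(-21)*57 + (-2 + 2*230) = 126*57 + (-2 + 460) = 7182 + 458 = 7640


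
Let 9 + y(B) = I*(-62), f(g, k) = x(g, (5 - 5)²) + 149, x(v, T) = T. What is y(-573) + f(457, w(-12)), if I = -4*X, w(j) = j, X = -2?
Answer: -356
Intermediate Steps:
I = 8 (I = -4*(-2) = 8)
f(g, k) = 149 (f(g, k) = (5 - 5)² + 149 = 0² + 149 = 0 + 149 = 149)
y(B) = -505 (y(B) = -9 + 8*(-62) = -9 - 496 = -505)
y(-573) + f(457, w(-12)) = -505 + 149 = -356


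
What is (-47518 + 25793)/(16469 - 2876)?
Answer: -21725/13593 ≈ -1.5982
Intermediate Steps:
(-47518 + 25793)/(16469 - 2876) = -21725/13593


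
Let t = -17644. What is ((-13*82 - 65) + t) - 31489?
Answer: -50264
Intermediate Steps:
((-13*82 - 65) + t) - 31489 = ((-13*82 - 65) - 17644) - 31489 = ((-1066 - 65) - 17644) - 31489 = (-1131 - 17644) - 31489 = -18775 - 31489 = -50264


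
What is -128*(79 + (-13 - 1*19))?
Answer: -6016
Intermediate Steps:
-128*(79 + (-13 - 1*19)) = -128*(79 + (-13 - 19)) = -128*(79 - 32) = -128*47 = -6016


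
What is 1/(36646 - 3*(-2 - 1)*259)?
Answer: 1/38977 ≈ 2.5656e-5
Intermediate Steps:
1/(36646 - 3*(-2 - 1)*259) = 1/(36646 - 3*(-3)*259) = 1/(36646 - (-9)*259) = 1/(36646 - 1*(-2331)) = 1/(36646 + 2331) = 1/38977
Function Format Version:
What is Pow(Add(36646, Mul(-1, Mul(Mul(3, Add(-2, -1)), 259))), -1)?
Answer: Rational(1, 38977) ≈ 2.5656e-5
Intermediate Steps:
Pow(Add(36646, Mul(-1, Mul(Mul(3, Add(-2, -1)), 259))), -1) = Pow(Add(36646, Mul(-1, Mul(Mul(3, -3), 259))), -1) = Pow(Add(36646, Mul(-1, Mul(-9, 259))), -1) = Pow(Add(36646, Mul(-1, -2331)), -1) = Pow(Add(36646, 2331), -1) = Pow(38977, -1) = Rational(1, 38977)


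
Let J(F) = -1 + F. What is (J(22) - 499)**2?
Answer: 228484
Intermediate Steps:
(J(22) - 499)**2 = ((-1 + 22) - 499)**2 = (21 - 499)**2 = (-478)**2 = 228484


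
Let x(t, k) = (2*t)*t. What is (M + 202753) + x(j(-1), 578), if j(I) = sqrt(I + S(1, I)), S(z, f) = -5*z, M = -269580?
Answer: -66839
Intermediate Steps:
j(I) = sqrt(-5 + I) (j(I) = sqrt(I - 5*1) = sqrt(I - 5) = sqrt(-5 + I))
x(t, k) = 2*t**2
(M + 202753) + x(j(-1), 578) = (-269580 + 202753) + 2*(sqrt(-5 - 1))**2 = -66827 + 2*(sqrt(-6))**2 = -66827 + 2*(I*sqrt(6))**2 = -66827 + 2*(-6) = -66827 - 12 = -66839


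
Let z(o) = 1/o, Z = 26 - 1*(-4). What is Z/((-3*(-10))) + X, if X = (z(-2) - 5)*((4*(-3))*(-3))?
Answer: -197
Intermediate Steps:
Z = 30 (Z = 26 + 4 = 30)
z(o) = 1/o
X = -198 (X = (1/(-2) - 5)*((4*(-3))*(-3)) = (-½ - 5)*(-12*(-3)) = -11/2*36 = -198)
Z/((-3*(-10))) + X = 30/(-3*(-10)) - 198 = 30/30 - 198 = (1/30)*30 - 198 = 1 - 198 = -197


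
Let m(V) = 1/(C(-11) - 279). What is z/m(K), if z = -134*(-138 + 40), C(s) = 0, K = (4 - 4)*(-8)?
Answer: -3663828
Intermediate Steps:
K = 0 (K = 0*(-8) = 0)
m(V) = -1/279 (m(V) = 1/(0 - 279) = 1/(-279) = -1/279)
z = 13132 (z = -134*(-98) = 13132)
z/m(K) = 13132/(-1/279) = 13132*(-279) = -3663828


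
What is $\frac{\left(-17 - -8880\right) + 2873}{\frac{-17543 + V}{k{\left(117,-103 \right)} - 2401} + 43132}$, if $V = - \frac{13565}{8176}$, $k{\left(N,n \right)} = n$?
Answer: $\frac{80089218048}{294390704687} \approx 0.27205$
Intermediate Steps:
$V = - \frac{13565}{8176}$ ($V = \left(-13565\right) \frac{1}{8176} = - \frac{13565}{8176} \approx -1.6591$)
$\frac{\left(-17 - -8880\right) + 2873}{\frac{-17543 + V}{k{\left(117,-103 \right)} - 2401} + 43132} = \frac{\left(-17 - -8880\right) + 2873}{\frac{-17543 - \frac{13565}{8176}}{-103 - 2401} + 43132} = \frac{\left(-17 + 8880\right) + 2873}{- \frac{143445133}{8176 \left(-2504\right)} + 43132} = \frac{8863 + 2873}{\left(- \frac{143445133}{8176}\right) \left(- \frac{1}{2504}\right) + 43132} = \frac{11736}{\frac{143445133}{20472704} + 43132} = \frac{11736}{\frac{883172114061}{20472704}} = 11736 \cdot \frac{20472704}{883172114061} = \frac{80089218048}{294390704687}$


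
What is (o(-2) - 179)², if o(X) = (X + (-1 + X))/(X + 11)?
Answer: 2611456/81 ≈ 32240.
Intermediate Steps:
o(X) = (-1 + 2*X)/(11 + X)
(o(-2) - 179)² = ((-1 + 2*(-2))/(11 - 2) - 179)² = ((-1 - 4)/9 - 179)² = ((⅑)*(-5) - 179)² = (-5/9 - 179)² = (-1616/9)² = 2611456/81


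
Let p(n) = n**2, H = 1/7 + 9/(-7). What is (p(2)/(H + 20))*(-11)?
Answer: -7/3 ≈ -2.3333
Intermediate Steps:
H = -8/7 (H = 1*(1/7) + 9*(-1/7) = 1/7 - 9/7 = -8/7 ≈ -1.1429)
(p(2)/(H + 20))*(-11) = (2**2/(-8/7 + 20))*(-11) = (4/(132/7))*(-11) = ((7/132)*4)*(-11) = (7/33)*(-11) = -7/3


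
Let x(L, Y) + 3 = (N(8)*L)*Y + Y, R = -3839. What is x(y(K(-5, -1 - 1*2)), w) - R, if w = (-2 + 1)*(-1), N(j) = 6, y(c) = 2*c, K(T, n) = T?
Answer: 3777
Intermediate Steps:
w = 1 (w = -1*(-1) = 1)
x(L, Y) = -3 + Y + 6*L*Y (x(L, Y) = -3 + ((6*L)*Y + Y) = -3 + (6*L*Y + Y) = -3 + (Y + 6*L*Y) = -3 + Y + 6*L*Y)
x(y(K(-5, -1 - 1*2)), w) - R = (-3 + 1 + 6*(2*(-5))*1) - 1*(-3839) = (-3 + 1 + 6*(-10)*1) + 3839 = (-3 + 1 - 60) + 3839 = -62 + 3839 = 3777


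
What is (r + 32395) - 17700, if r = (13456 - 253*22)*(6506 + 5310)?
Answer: 93242935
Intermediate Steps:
r = 93228240 (r = (13456 - 5566)*11816 = 7890*11816 = 93228240)
(r + 32395) - 17700 = (93228240 + 32395) - 17700 = 93260635 - 17700 = 93242935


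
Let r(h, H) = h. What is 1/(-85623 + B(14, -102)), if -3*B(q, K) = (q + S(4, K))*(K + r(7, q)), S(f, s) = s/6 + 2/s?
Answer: -153/13114949 ≈ -1.1666e-5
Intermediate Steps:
S(f, s) = 2/s + s/6 (S(f, s) = s*(⅙) + 2/s = s/6 + 2/s = 2/s + s/6)
B(q, K) = -(7 + K)*(q + 2/K + K/6)/3 (B(q, K) = -(q + (2/K + K/6))*(K + 7)/3 = -(q + 2/K + K/6)*(7 + K)/3 = -(7 + K)*(q + 2/K + K/6)/3)
1/(-85623 + B(14, -102)) = 1/(-85623 + (1/18)*(-84 - 7*(-102)² - 102*(-12 - 1*(-102)² - 42*14 - 6*(-102)*14))/(-102)) = 1/(-85623 + (1/18)*(-1/102)*(-84 - 7*10404 - 102*(-12 - 1*10404 - 588 + 8568))) = 1/(-85623 + (1/18)*(-1/102)*(-84 - 72828 - 102*(-12 - 10404 - 588 + 8568))) = 1/(-85623 + (1/18)*(-1/102)*(-84 - 72828 - 102*(-2436))) = 1/(-85623 + (1/18)*(-1/102)*(-84 - 72828 + 248472)) = 1/(-85623 + (1/18)*(-1/102)*175560) = 1/(-85623 - 14630/153) = 1/(-13114949/153) = -153/13114949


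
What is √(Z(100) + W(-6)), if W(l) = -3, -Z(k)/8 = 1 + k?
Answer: I*√811 ≈ 28.478*I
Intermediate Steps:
Z(k) = -8 - 8*k (Z(k) = -8*(1 + k) = -8 - 8*k)
√(Z(100) + W(-6)) = √((-8 - 8*100) - 3) = √((-8 - 800) - 3) = √(-808 - 3) = √(-811) = I*√811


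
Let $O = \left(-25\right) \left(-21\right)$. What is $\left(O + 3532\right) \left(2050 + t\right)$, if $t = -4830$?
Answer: $-11278460$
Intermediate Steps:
$O = 525$
$\left(O + 3532\right) \left(2050 + t\right) = \left(525 + 3532\right) \left(2050 - 4830\right) = 4057 \left(-2780\right) = -11278460$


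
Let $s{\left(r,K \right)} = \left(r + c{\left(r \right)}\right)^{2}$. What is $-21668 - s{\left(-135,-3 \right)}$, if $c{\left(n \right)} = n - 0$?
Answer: $-94568$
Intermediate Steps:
$c{\left(n \right)} = n$ ($c{\left(n \right)} = n + 0 = n$)
$s{\left(r,K \right)} = 4 r^{2}$ ($s{\left(r,K \right)} = \left(r + r\right)^{2} = \left(2 r\right)^{2} = 4 r^{2}$)
$-21668 - s{\left(-135,-3 \right)} = -21668 - 4 \left(-135\right)^{2} = -21668 - 4 \cdot 18225 = -21668 - 72900 = -94568$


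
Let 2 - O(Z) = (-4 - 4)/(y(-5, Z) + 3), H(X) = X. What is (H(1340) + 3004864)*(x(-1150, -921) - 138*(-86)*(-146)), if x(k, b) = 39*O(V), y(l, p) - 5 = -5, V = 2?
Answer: -5208386715384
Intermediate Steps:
y(l, p) = 0 (y(l, p) = 5 - 5 = 0)
O(Z) = 14/3 (O(Z) = 2 - (-4 - 4)/(0 + 3) = 2 - (-8)/3 = 2 - 1*(-8/3) = 2 + 8/3 = 14/3)
x(k, b) = 182 (x(k, b) = 39*(14/3) = 182)
(H(1340) + 3004864)*(x(-1150, -921) - 138*(-86)*(-146)) = (1340 + 3004864)*(182 - 138*(-86)*(-146)) = 3006204*(182 + 11868*(-146)) = 3006204*(182 - 1732728) = 3006204*(-1732546) = -5208386715384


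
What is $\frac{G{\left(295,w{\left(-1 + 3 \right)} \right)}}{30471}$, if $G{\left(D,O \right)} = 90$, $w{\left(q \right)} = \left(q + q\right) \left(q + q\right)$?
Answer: $\frac{30}{10157} \approx 0.0029536$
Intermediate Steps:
$w{\left(q \right)} = 4 q^{2}$ ($w{\left(q \right)} = 2 q 2 q = 4 q^{2}$)
$\frac{G{\left(295,w{\left(-1 + 3 \right)} \right)}}{30471} = \frac{90}{30471} = 90 \cdot \frac{1}{30471} = \frac{30}{10157}$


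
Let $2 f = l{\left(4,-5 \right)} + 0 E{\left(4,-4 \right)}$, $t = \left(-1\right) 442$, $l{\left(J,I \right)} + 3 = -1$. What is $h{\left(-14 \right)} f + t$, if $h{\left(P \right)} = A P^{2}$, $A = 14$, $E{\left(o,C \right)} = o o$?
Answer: $-5930$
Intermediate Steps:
$l{\left(J,I \right)} = -4$ ($l{\left(J,I \right)} = -3 - 1 = -4$)
$E{\left(o,C \right)} = o^{2}$
$h{\left(P \right)} = 14 P^{2}$
$t = -442$
$f = -2$ ($f = \frac{-4 + 0 \cdot 4^{2}}{2} = \frac{-4 + 0 \cdot 16}{2} = \frac{-4 + 0}{2} = \frac{1}{2} \left(-4\right) = -2$)
$h{\left(-14 \right)} f + t = 14 \left(-14\right)^{2} \left(-2\right) - 442 = 14 \cdot 196 \left(-2\right) - 442 = 2744 \left(-2\right) - 442 = -5488 - 442 = -5930$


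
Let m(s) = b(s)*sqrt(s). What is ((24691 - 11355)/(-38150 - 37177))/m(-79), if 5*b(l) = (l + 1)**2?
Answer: 16670*I*sqrt(79)/9051216993 ≈ 1.637e-5*I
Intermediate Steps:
b(l) = (1 + l)**2/5 (b(l) = (l + 1)**2/5 = (1 + l)**2/5)
m(s) = sqrt(s)*(1 + s)**2/5 (m(s) = ((1 + s)**2/5)*sqrt(s) = sqrt(s)*(1 + s)**2/5)
((24691 - 11355)/(-38150 - 37177))/m(-79) = ((24691 - 11355)/(-38150 - 37177))/((sqrt(-79)*(1 - 79)**2/5)) = (13336/(-75327))/(((1/5)*(I*sqrt(79))*(-78)**2)) = (13336*(-1/75327))/(((1/5)*(I*sqrt(79))*6084)) = -13336*(-5*I*sqrt(79)/480636)/75327 = -(-16670)*I*sqrt(79)/9051216993 = 16670*I*sqrt(79)/9051216993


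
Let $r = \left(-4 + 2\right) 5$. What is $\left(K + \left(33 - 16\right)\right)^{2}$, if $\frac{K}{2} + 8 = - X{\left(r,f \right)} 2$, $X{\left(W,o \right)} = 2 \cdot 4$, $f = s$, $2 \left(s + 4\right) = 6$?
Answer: $961$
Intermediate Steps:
$s = -1$ ($s = -4 + \frac{1}{2} \cdot 6 = -4 + 3 = -1$)
$f = -1$
$r = -10$ ($r = \left(-2\right) 5 = -10$)
$X{\left(W,o \right)} = 8$
$K = -48$ ($K = -16 + 2 \left(-1\right) 8 \cdot 2 = -16 + 2 \left(\left(-8\right) 2\right) = -16 + 2 \left(-16\right) = -16 - 32 = -48$)
$\left(K + \left(33 - 16\right)\right)^{2} = \left(-48 + \left(33 - 16\right)\right)^{2} = \left(-48 + 17\right)^{2} = \left(-31\right)^{2} = 961$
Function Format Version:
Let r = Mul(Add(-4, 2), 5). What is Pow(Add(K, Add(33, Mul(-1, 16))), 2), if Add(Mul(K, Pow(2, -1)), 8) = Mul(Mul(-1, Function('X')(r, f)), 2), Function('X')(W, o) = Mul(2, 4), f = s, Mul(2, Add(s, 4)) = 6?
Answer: 961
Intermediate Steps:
s = -1 (s = Add(-4, Mul(Rational(1, 2), 6)) = Add(-4, 3) = -1)
f = -1
r = -10 (r = Mul(-2, 5) = -10)
Function('X')(W, o) = 8
K = -48 (K = Add(-16, Mul(2, Mul(Mul(-1, 8), 2))) = Add(-16, Mul(2, Mul(-8, 2))) = Add(-16, Mul(2, -16)) = Add(-16, -32) = -48)
Pow(Add(K, Add(33, Mul(-1, 16))), 2) = Pow(Add(-48, Add(33, Mul(-1, 16))), 2) = Pow(Add(-48, Add(33, -16)), 2) = Pow(Add(-48, 17), 2) = Pow(-31, 2) = 961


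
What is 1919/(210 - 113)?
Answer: 1919/97 ≈ 19.784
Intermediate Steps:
1919/(210 - 113) = 1919/97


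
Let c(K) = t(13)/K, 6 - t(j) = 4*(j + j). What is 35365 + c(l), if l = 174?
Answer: 3076706/87 ≈ 35364.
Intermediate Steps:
t(j) = 6 - 8*j (t(j) = 6 - 4*(j + j) = 6 - 4*2*j = 6 - 8*j)
c(K) = -98/K (c(K) = (6 - 8*13)/K = (6 - 104)/K = -98/K)
35365 + c(l) = 35365 - 98/174 = 35365 - 98*1/174 = 35365 - 49/87 = 3076706/87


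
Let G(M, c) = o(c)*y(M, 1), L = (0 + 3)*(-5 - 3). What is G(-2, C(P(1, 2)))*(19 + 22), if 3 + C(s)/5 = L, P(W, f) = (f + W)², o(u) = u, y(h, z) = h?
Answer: 11070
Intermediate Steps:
P(W, f) = (W + f)²
L = -24 (L = 3*(-8) = -24)
C(s) = -135 (C(s) = -15 + 5*(-24) = -15 - 120 = -135)
G(M, c) = M*c (G(M, c) = c*M = M*c)
G(-2, C(P(1, 2)))*(19 + 22) = (-2*(-135))*(19 + 22) = 270*41 = 11070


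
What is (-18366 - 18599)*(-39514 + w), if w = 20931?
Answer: 686920595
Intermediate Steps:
(-18366 - 18599)*(-39514 + w) = (-18366 - 18599)*(-39514 + 20931) = -36965*(-18583) = 686920595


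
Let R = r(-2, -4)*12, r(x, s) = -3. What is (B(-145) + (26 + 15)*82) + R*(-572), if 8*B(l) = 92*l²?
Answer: 531483/2 ≈ 2.6574e+5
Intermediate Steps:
R = -36 (R = -3*12 = -36)
B(l) = 23*l²/2 (B(l) = (92*l²)/8 = 23*l²/2)
(B(-145) + (26 + 15)*82) + R*(-572) = ((23/2)*(-145)² + (26 + 15)*82) - 36*(-572) = ((23/2)*21025 + 41*82) + 20592 = (483575/2 + 3362) + 20592 = 490299/2 + 20592 = 531483/2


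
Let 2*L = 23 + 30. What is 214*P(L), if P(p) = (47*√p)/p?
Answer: 10058*√106/53 ≈ 1953.8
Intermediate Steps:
L = 53/2 (L = (23 + 30)/2 = (½)*53 = 53/2 ≈ 26.500)
P(p) = 47/√p
214*P(L) = 214*(47/√(53/2)) = 214*(47*(√106/53)) = 214*(47*√106/53) = 10058*√106/53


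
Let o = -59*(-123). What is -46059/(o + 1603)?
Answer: -46059/8860 ≈ -5.1985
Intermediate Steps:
o = 7257
-46059/(o + 1603) = -46059/(7257 + 1603) = -46059/8860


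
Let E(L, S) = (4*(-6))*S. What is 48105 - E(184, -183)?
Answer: 43713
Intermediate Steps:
E(L, S) = -24*S
48105 - E(184, -183) = 48105 - (-24)*(-183) = 48105 - 1*4392 = 48105 - 4392 = 43713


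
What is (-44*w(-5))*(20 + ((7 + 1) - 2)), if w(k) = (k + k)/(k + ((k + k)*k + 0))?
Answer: 2288/9 ≈ 254.22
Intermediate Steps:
w(k) = 2*k/(k + 2*k²) (w(k) = (2*k)/(k + ((2*k)*k + 0)) = (2*k)/(k + (2*k² + 0)) = (2*k)/(k + 2*k²) = 2*k/(k + 2*k²))
(-44*w(-5))*(20 + ((7 + 1) - 2)) = (-44*2/(1 + 2*(-5)))*(20 + ((7 + 1) - 2)) = (-44*2/(1 - 10))*(20 + (8 - 2)) = (-44*2/(-9))*(20 + 6) = -44*2*(-⅑)*26 = -44*(-2)/9*26 = -44*(-2/9)*26 = (88/9)*26 = 2288/9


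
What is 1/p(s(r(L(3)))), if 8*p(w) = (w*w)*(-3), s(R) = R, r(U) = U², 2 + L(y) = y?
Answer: -8/3 ≈ -2.6667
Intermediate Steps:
L(y) = -2 + y
p(w) = -3*w²/8 (p(w) = ((w*w)*(-3))/8 = (w²*(-3))/8 = (-3*w²)/8 = -3*w²/8)
1/p(s(r(L(3)))) = 1/(-3*(-2 + 3)⁴/8) = 1/(-3*(1²)²/8) = 1/(-3/8*1²) = 1/(-3/8*1) = 1/(-3/8) = -8/3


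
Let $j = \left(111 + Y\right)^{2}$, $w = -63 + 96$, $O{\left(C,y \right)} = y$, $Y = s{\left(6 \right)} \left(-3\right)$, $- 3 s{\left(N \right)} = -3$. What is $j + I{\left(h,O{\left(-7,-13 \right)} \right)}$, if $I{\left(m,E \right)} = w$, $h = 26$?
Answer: $11697$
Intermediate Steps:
$s{\left(N \right)} = 1$ ($s{\left(N \right)} = \left(- \frac{1}{3}\right) \left(-3\right) = 1$)
$Y = -3$ ($Y = 1 \left(-3\right) = -3$)
$w = 33$
$I{\left(m,E \right)} = 33$
$j = 11664$ ($j = \left(111 - 3\right)^{2} = 108^{2} = 11664$)
$j + I{\left(h,O{\left(-7,-13 \right)} \right)} = 11664 + 33 = 11697$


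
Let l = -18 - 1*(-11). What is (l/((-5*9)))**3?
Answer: 343/91125 ≈ 0.0037641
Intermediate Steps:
l = -7 (l = -18 + 11 = -7)
(l/((-5*9)))**3 = (-7/((-5*9)))**3 = (-7/(-45))**3 = (-7*(-1/45))**3 = (7/45)**3 = 343/91125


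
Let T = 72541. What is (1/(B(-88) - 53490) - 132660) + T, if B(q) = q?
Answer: -3221055783/53578 ≈ -60119.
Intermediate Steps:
(1/(B(-88) - 53490) - 132660) + T = (1/(-88 - 53490) - 132660) + 72541 = (1/(-53578) - 132660) + 72541 = (-1/53578 - 132660) + 72541 = -7107657481/53578 + 72541 = -3221055783/53578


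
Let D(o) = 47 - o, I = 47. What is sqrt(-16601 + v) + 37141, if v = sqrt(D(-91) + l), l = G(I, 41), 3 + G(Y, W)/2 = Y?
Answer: 37141 + sqrt(-16601 + sqrt(226)) ≈ 37141.0 + 128.79*I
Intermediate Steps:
G(Y, W) = -6 + 2*Y
l = 88 (l = -6 + 2*47 = -6 + 94 = 88)
v = sqrt(226) (v = sqrt((47 - 1*(-91)) + 88) = sqrt((47 + 91) + 88) = sqrt(138 + 88) = sqrt(226) ≈ 15.033)
sqrt(-16601 + v) + 37141 = sqrt(-16601 + sqrt(226)) + 37141 = 37141 + sqrt(-16601 + sqrt(226))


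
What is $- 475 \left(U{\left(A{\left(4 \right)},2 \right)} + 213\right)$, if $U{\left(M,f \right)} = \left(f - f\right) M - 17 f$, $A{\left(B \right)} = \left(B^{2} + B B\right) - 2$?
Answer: $-85025$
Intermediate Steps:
$A{\left(B \right)} = -2 + 2 B^{2}$ ($A{\left(B \right)} = \left(B^{2} + B^{2}\right) - 2 = 2 B^{2} - 2 = -2 + 2 B^{2}$)
$U{\left(M,f \right)} = - 17 f$ ($U{\left(M,f \right)} = 0 M - 17 f = 0 - 17 f = - 17 f$)
$- 475 \left(U{\left(A{\left(4 \right)},2 \right)} + 213\right) = - 475 \left(\left(-17\right) 2 + 213\right) = - 475 \left(-34 + 213\right) = \left(-475\right) 179 = -85025$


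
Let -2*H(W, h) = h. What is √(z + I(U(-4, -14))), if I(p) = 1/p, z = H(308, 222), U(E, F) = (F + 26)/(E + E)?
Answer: I*√1005/3 ≈ 10.567*I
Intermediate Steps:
H(W, h) = -h/2
U(E, F) = (26 + F)/(2*E) (U(E, F) = (26 + F)/((2*E)) = (26 + F)*(1/(2*E)) = (26 + F)/(2*E))
z = -111 (z = -½*222 = -111)
√(z + I(U(-4, -14))) = √(-111 + 1/((½)*(26 - 14)/(-4))) = √(-111 + 1/((½)*(-¼)*12)) = √(-111 + 1/(-3/2)) = √(-111 - ⅔) = √(-335/3) = I*√1005/3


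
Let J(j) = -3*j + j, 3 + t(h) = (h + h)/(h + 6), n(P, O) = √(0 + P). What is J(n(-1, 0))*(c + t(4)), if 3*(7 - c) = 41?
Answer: 266*I/15 ≈ 17.733*I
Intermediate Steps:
n(P, O) = √P
t(h) = -3 + 2*h/(6 + h) (t(h) = -3 + (h + h)/(h + 6) = -3 + (2*h)/(6 + h) = -3 + 2*h/(6 + h))
c = -20/3 (c = 7 - ⅓*41 = 7 - 41/3 = -20/3 ≈ -6.6667)
J(j) = -2*j
J(n(-1, 0))*(c + t(4)) = (-2*I)*(-20/3 + (-18 - 1*4)/(6 + 4)) = (-2*I)*(-20/3 + (-18 - 4)/10) = (-2*I)*(-20/3 + (⅒)*(-22)) = (-2*I)*(-20/3 - 11/5) = -2*I*(-133/15) = 266*I/15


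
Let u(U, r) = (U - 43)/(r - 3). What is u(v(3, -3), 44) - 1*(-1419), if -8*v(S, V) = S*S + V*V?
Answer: 232535/164 ≈ 1417.9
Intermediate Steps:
v(S, V) = -S**2/8 - V**2/8 (v(S, V) = -(S*S + V*V)/8 = -(S**2 + V**2)/8 = -S**2/8 - V**2/8)
u(U, r) = (-43 + U)/(-3 + r)
u(v(3, -3), 44) - 1*(-1419) = (-43 + (-1/8*3**2 - 1/8*(-3)**2))/(-3 + 44) - 1*(-1419) = (-43 + (-1/8*9 - 1/8*9))/41 + 1419 = (-43 + (-9/8 - 9/8))/41 + 1419 = (-43 - 9/4)/41 + 1419 = (1/41)*(-181/4) + 1419 = -181/164 + 1419 = 232535/164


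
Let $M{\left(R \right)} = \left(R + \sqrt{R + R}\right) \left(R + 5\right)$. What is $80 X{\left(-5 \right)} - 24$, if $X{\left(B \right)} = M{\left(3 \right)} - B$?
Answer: $2296 + 640 \sqrt{6} \approx 3863.7$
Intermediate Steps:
$M{\left(R \right)} = \left(5 + R\right) \left(R + \sqrt{2} \sqrt{R}\right)$ ($M{\left(R \right)} = \left(R + \sqrt{2 R}\right) \left(5 + R\right) = \left(R + \sqrt{2} \sqrt{R}\right) \left(5 + R\right) = \left(5 + R\right) \left(R + \sqrt{2} \sqrt{R}\right)$)
$X{\left(B \right)} = 24 - B + 8 \sqrt{6}$ ($X{\left(B \right)} = \left(3^{2} + 5 \cdot 3 + \sqrt{2} \cdot 3^{\frac{3}{2}} + 5 \sqrt{2} \sqrt{3}\right) - B = \left(9 + 15 + \sqrt{2} \cdot 3 \sqrt{3} + 5 \sqrt{6}\right) - B = \left(9 + 15 + 3 \sqrt{6} + 5 \sqrt{6}\right) - B = \left(24 + 8 \sqrt{6}\right) - B = 24 - B + 8 \sqrt{6}$)
$80 X{\left(-5 \right)} - 24 = 80 \left(24 - -5 + 8 \sqrt{6}\right) - 24 = 80 \left(24 + 5 + 8 \sqrt{6}\right) - 24 = 80 \left(29 + 8 \sqrt{6}\right) - 24 = \left(2320 + 640 \sqrt{6}\right) - 24 = 2296 + 640 \sqrt{6}$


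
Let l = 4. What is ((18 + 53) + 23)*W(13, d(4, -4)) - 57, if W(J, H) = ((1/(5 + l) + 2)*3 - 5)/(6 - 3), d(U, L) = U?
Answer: -137/9 ≈ -15.222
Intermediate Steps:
W(J, H) = 4/9 (W(J, H) = ((1/(5 + 4) + 2)*3 - 5)/(6 - 3) = ((1/9 + 2)*3 - 5)/3 = ((1/9 + 2)*3 - 5)*(1/3) = ((19/9)*3 - 5)*(1/3) = (19/3 - 5)*(1/3) = (4/3)*(1/3) = 4/9)
((18 + 53) + 23)*W(13, d(4, -4)) - 57 = ((18 + 53) + 23)*(4/9) - 57 = (71 + 23)*(4/9) - 57 = 94*(4/9) - 57 = 376/9 - 57 = -137/9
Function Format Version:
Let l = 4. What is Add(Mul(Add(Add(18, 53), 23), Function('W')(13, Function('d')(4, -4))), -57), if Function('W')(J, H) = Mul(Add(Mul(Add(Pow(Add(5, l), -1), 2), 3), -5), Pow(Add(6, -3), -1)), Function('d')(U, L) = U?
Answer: Rational(-137, 9) ≈ -15.222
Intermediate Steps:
Function('W')(J, H) = Rational(4, 9) (Function('W')(J, H) = Mul(Add(Mul(Add(Pow(Add(5, 4), -1), 2), 3), -5), Pow(Add(6, -3), -1)) = Mul(Add(Mul(Add(Pow(9, -1), 2), 3), -5), Pow(3, -1)) = Mul(Add(Mul(Add(Rational(1, 9), 2), 3), -5), Rational(1, 3)) = Mul(Add(Mul(Rational(19, 9), 3), -5), Rational(1, 3)) = Mul(Add(Rational(19, 3), -5), Rational(1, 3)) = Mul(Rational(4, 3), Rational(1, 3)) = Rational(4, 9))
Add(Mul(Add(Add(18, 53), 23), Function('W')(13, Function('d')(4, -4))), -57) = Add(Mul(Add(Add(18, 53), 23), Rational(4, 9)), -57) = Add(Mul(Add(71, 23), Rational(4, 9)), -57) = Add(Mul(94, Rational(4, 9)), -57) = Add(Rational(376, 9), -57) = Rational(-137, 9)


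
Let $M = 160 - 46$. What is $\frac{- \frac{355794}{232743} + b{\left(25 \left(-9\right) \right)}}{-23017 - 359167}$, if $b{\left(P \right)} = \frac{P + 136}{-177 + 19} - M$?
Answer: $\frac{1409222747}{4684734270832} \approx 0.00030081$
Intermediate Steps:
$M = 114$
$b{\left(P \right)} = - \frac{9074}{79} - \frac{P}{158}$ ($b{\left(P \right)} = \frac{P + 136}{-177 + 19} - 114 = \frac{136 + P}{-158} - 114 = \left(136 + P\right) \left(- \frac{1}{158}\right) - 114 = \left(- \frac{68}{79} - \frac{P}{158}\right) - 114 = - \frac{9074}{79} - \frac{P}{158}$)
$\frac{- \frac{355794}{232743} + b{\left(25 \left(-9\right) \right)}}{-23017 - 359167} = \frac{- \frac{355794}{232743} - \left(\frac{9074}{79} + \frac{25 \left(-9\right)}{158}\right)}{-23017 - 359167} = \frac{\left(-355794\right) \frac{1}{232743} - \frac{17923}{158}}{-382184} = \left(- \frac{118598}{77581} + \left(- \frac{9074}{79} + \frac{225}{158}\right)\right) \left(- \frac{1}{382184}\right) = \left(- \frac{118598}{77581} - \frac{17923}{158}\right) \left(- \frac{1}{382184}\right) = \left(- \frac{1409222747}{12257798}\right) \left(- \frac{1}{382184}\right) = \frac{1409222747}{4684734270832}$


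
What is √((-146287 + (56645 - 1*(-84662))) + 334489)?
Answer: √329509 ≈ 574.03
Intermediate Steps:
√((-146287 + (56645 - 1*(-84662))) + 334489) = √((-146287 + (56645 + 84662)) + 334489) = √((-146287 + 141307) + 334489) = √(-4980 + 334489) = √329509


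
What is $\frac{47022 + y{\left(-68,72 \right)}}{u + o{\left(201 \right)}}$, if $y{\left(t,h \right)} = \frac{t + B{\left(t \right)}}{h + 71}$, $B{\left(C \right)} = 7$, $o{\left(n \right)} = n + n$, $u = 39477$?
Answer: $\frac{6724085}{5702697} \approx 1.1791$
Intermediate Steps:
$o{\left(n \right)} = 2 n$
$y{\left(t,h \right)} = \frac{7 + t}{71 + h}$ ($y{\left(t,h \right)} = \frac{t + 7}{h + 71} = \frac{7 + t}{71 + h}$)
$\frac{47022 + y{\left(-68,72 \right)}}{u + o{\left(201 \right)}} = \frac{47022 + \frac{7 - 68}{71 + 72}}{39477 + 2 \cdot 201} = \frac{47022 + \frac{1}{143} \left(-61\right)}{39477 + 402} = \frac{47022 + \frac{1}{143} \left(-61\right)}{39879} = \left(47022 - \frac{61}{143}\right) \frac{1}{39879} = \frac{6724085}{143} \cdot \frac{1}{39879} = \frac{6724085}{5702697}$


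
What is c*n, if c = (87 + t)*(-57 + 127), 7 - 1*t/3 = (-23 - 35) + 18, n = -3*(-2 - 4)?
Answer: 287280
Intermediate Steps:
n = 18 (n = -3*(-6) = 18)
t = 141 (t = 21 - 3*((-23 - 35) + 18) = 21 - 3*(-58 + 18) = 21 - 3*(-40) = 21 + 120 = 141)
c = 15960 (c = (87 + 141)*(-57 + 127) = 228*70 = 15960)
c*n = 15960*18 = 287280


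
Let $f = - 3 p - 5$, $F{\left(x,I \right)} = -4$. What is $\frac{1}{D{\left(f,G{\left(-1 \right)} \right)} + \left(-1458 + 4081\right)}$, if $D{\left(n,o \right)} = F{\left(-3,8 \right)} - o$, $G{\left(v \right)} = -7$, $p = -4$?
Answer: $\frac{1}{2626} \approx 0.00038081$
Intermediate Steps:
$f = 7$ ($f = \left(-3\right) \left(-4\right) - 5 = 12 - 5 = 7$)
$D{\left(n,o \right)} = -4 - o$
$\frac{1}{D{\left(f,G{\left(-1 \right)} \right)} + \left(-1458 + 4081\right)} = \frac{1}{\left(-4 - -7\right) + \left(-1458 + 4081\right)} = \frac{1}{\left(-4 + 7\right) + 2623} = \frac{1}{3 + 2623} = \frac{1}{2626}$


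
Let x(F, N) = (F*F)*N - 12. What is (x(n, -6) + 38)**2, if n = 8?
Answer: 128164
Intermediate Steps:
x(F, N) = -12 + N*F**2 (x(F, N) = F**2*N - 12 = N*F**2 - 12 = -12 + N*F**2)
(x(n, -6) + 38)**2 = ((-12 - 6*8**2) + 38)**2 = ((-12 - 6*64) + 38)**2 = ((-12 - 384) + 38)**2 = (-396 + 38)**2 = (-358)**2 = 128164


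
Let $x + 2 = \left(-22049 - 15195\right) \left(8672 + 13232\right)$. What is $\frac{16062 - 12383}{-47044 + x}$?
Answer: $- \frac{283}{62756894} \approx -4.5095 \cdot 10^{-6}$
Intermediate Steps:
$x = -815792578$ ($x = -2 + \left(-22049 - 15195\right) \left(8672 + 13232\right) = -2 - 815792576 = -815792578$)
$\frac{16062 - 12383}{-47044 + x} = \frac{16062 - 12383}{-47044 - 815792578} = \frac{3679}{-815839622} = 3679 \left(- \frac{1}{815839622}\right) = - \frac{283}{62756894}$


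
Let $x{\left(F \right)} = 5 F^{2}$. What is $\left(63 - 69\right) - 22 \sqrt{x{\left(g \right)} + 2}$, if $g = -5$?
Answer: $-6 - 22 \sqrt{127} \approx -253.93$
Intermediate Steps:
$\left(63 - 69\right) - 22 \sqrt{x{\left(g \right)} + 2} = \left(63 - 69\right) - 22 \sqrt{5 \left(-5\right)^{2} + 2} = -6 - 22 \sqrt{5 \cdot 25 + 2} = -6 - 22 \sqrt{125 + 2} = -6 - 22 \sqrt{127}$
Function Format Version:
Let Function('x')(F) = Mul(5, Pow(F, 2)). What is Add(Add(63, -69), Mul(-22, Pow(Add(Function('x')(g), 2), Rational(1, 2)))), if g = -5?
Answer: Add(-6, Mul(-22, Pow(127, Rational(1, 2)))) ≈ -253.93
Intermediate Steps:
Add(Add(63, -69), Mul(-22, Pow(Add(Function('x')(g), 2), Rational(1, 2)))) = Add(Add(63, -69), Mul(-22, Pow(Add(Mul(5, Pow(-5, 2)), 2), Rational(1, 2)))) = Add(-6, Mul(-22, Pow(Add(Mul(5, 25), 2), Rational(1, 2)))) = Add(-6, Mul(-22, Pow(Add(125, 2), Rational(1, 2)))) = Add(-6, Mul(-22, Pow(127, Rational(1, 2))))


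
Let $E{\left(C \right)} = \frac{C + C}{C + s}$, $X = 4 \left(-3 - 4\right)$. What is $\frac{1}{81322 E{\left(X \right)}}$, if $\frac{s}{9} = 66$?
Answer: $- \frac{283}{2277016} \approx -0.00012429$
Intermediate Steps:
$s = 594$ ($s = 9 \cdot 66 = 594$)
$X = -28$ ($X = 4 \left(-7\right) = -28$)
$E{\left(C \right)} = \frac{2 C}{594 + C}$ ($E{\left(C \right)} = \frac{C + C}{C + 594} = \frac{2 C}{594 + C}$)
$\frac{1}{81322 E{\left(X \right)}} = \frac{1}{81322 \cdot 2 \left(-28\right) \frac{1}{594 - 28}} = \frac{1}{81322 \cdot 2 \left(-28\right) \frac{1}{566}} = \frac{1}{81322 \left(- \frac{28}{283}\right)} = \frac{1}{81322} \left(- \frac{283}{28}\right) = - \frac{283}{2277016}$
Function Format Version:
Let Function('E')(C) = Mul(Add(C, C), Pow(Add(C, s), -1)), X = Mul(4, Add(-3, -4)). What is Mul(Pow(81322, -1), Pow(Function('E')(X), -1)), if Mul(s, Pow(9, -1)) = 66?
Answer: Rational(-283, 2277016) ≈ -0.00012429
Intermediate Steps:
s = 594 (s = Mul(9, 66) = 594)
X = -28 (X = Mul(4, -7) = -28)
Function('E')(C) = Mul(2, C, Pow(Add(594, C), -1)) (Function('E')(C) = Mul(Add(C, C), Pow(Add(C, 594), -1)) = Mul(Mul(2, C), Pow(Add(594, C), -1)) = Mul(2, C, Pow(Add(594, C), -1)))
Mul(Pow(81322, -1), Pow(Function('E')(X), -1)) = Mul(Pow(81322, -1), Pow(Mul(2, -28, Pow(Add(594, -28), -1)), -1)) = Mul(Rational(1, 81322), Pow(Mul(2, -28, Pow(566, -1)), -1)) = Mul(Rational(1, 81322), Pow(Mul(2, -28, Rational(1, 566)), -1)) = Mul(Rational(1, 81322), Pow(Rational(-28, 283), -1)) = Mul(Rational(1, 81322), Rational(-283, 28)) = Rational(-283, 2277016)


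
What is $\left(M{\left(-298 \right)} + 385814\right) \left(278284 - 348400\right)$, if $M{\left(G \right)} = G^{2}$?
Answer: $-33278315688$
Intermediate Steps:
$\left(M{\left(-298 \right)} + 385814\right) \left(278284 - 348400\right) = \left(\left(-298\right)^{2} + 385814\right) \left(278284 - 348400\right) = \left(88804 + 385814\right) \left(-70116\right) = 474618 \left(-70116\right) = -33278315688$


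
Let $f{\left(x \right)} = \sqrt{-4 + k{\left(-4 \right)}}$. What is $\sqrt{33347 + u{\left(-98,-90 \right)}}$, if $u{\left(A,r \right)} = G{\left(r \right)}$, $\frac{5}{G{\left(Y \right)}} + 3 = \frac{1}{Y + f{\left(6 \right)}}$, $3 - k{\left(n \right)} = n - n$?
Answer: $\frac{\sqrt{7195794213530 + 14690 i}}{14690} \approx 182.61 + 1.8639 \cdot 10^{-7} i$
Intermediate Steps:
$k{\left(n \right)} = 3$ ($k{\left(n \right)} = 3 - \left(n - n\right) = 3 - 0 = 3 + 0 = 3$)
$f{\left(x \right)} = i$ ($f{\left(x \right)} = \sqrt{-4 + 3} = \sqrt{-1} = i$)
$G{\left(Y \right)} = \frac{5}{-3 + \frac{1}{i + Y}}$ ($G{\left(Y \right)} = \frac{5}{-3 + \frac{1}{Y + i}} = \frac{5}{-3 + \frac{1}{i + Y}}$)
$u{\left(A,r \right)} = \frac{5 \left(- i - r\right)}{-1 + 3 i + 3 r}$
$\sqrt{33347 + u{\left(-98,-90 \right)}} = \sqrt{33347 + \frac{5 \left(- i - -90\right)}{-1 + 3 i + 3 \left(-90\right)}} = \sqrt{33347 + \frac{5 \left(- i + 90\right)}{-1 + 3 i - 270}} = \sqrt{33347 + \frac{5 \left(90 - i\right)}{-271 + 3 i}} = \sqrt{33347 + 5 \frac{-271 - 3 i}{73450} \left(90 - i\right)} = \sqrt{33347 + \frac{\left(-271 - 3 i\right) \left(90 - i\right)}{14690}}$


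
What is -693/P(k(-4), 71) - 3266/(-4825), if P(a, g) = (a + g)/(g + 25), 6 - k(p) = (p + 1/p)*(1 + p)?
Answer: -1283151038/1240025 ≈ -1034.8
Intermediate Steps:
k(p) = 6 - (1 + p)*(p + 1/p) (k(p) = 6 - (p + 1/p)*(1 + p) = 6 - (1 + p)*(p + 1/p))
P(a, g) = (a + g)/(25 + g)
-693/P(k(-4), 71) - 3266/(-4825) = -693*(25 + 71)/((5 - 1*(-4) - 1/(-4) - 1*(-4)²) + 71) - 3266/(-4825) = -693*96/((5 + 4 - 1*(-¼) - 1*16) + 71) - 3266*(-1/4825) = -693*96/((5 + 4 + ¼ - 16) + 71) + 3266/4825 = -693*96/(-27/4 + 71) + 3266/4825 = -693/((1/96)*(257/4)) + 3266/4825 = -693/257/384 + 3266/4825 = -693*384/257 + 3266/4825 = -266112/257 + 3266/4825 = -1283151038/1240025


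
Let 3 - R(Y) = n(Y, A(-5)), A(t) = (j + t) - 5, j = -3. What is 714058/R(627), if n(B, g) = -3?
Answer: 357029/3 ≈ 1.1901e+5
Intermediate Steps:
A(t) = -8 + t (A(t) = (-3 + t) - 5 = -8 + t)
R(Y) = 6 (R(Y) = 3 - 1*(-3) = 3 + 3 = 6)
714058/R(627) = 714058/6 = 714058*(⅙) = 357029/3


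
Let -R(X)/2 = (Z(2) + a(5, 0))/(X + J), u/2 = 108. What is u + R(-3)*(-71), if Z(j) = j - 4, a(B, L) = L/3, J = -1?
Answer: 287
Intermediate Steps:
u = 216 (u = 2*108 = 216)
a(B, L) = L/3 (a(B, L) = L*(⅓) = L/3)
Z(j) = -4 + j
R(X) = 4/(-1 + X) (R(X) = -2*((-4 + 2) + (⅓)*0)/(X - 1) = -2*(-2 + 0)/(-1 + X) = -(-4)/(-1 + X) = 4/(-1 + X))
u + R(-3)*(-71) = 216 + (4/(-1 - 3))*(-71) = 216 + (4/(-4))*(-71) = 216 + (4*(-¼))*(-71) = 216 - 1*(-71) = 216 + 71 = 287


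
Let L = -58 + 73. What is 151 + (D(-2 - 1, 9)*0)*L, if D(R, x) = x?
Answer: 151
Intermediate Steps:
L = 15
151 + (D(-2 - 1, 9)*0)*L = 151 + (9*0)*15 = 151 + 0*15 = 151 + 0 = 151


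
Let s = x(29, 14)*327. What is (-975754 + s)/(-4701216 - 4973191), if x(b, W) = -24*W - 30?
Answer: 1095436/9674407 ≈ 0.11323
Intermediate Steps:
x(b, W) = -30 - 24*W
s = -119682 (s = (-30 - 24*14)*327 = (-30 - 336)*327 = -366*327 = -119682)
(-975754 + s)/(-4701216 - 4973191) = (-975754 - 119682)/(-4701216 - 4973191) = -1095436/(-9674407) = -1095436*(-1/9674407) = 1095436/9674407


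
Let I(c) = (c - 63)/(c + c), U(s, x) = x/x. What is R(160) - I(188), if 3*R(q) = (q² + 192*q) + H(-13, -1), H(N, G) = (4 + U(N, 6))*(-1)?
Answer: 21174065/1128 ≈ 18771.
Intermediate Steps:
U(s, x) = 1
H(N, G) = -5 (H(N, G) = (4 + 1)*(-1) = 5*(-1) = -5)
I(c) = (-63 + c)/(2*c) (I(c) = (-63 + c)/((2*c)) = (-63 + c)*(1/(2*c)) = (-63 + c)/(2*c))
R(q) = -5/3 + 64*q + q²/3 (R(q) = ((q² + 192*q) - 5)/3 = (-5 + q² + 192*q)/3 = -5/3 + 64*q + q²/3)
R(160) - I(188) = (-5/3 + 64*160 + (⅓)*160²) - (-63 + 188)/(2*188) = (-5/3 + 10240 + (⅓)*25600) - 125/(2*188) = (-5/3 + 10240 + 25600/3) - 1*125/376 = 56315/3 - 125/376 = 21174065/1128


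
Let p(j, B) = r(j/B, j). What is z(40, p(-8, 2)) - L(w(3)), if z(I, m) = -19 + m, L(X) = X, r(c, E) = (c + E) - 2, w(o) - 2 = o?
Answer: -38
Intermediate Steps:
w(o) = 2 + o
r(c, E) = -2 + E + c (r(c, E) = (E + c) - 2 = -2 + E + c)
p(j, B) = -2 + j + j/B
z(40, p(-8, 2)) - L(w(3)) = (-19 + (-2 - 8 - 8/2)) - (2 + 3) = (-19 + (-2 - 8 - 8*1/2)) - 1*5 = (-19 + (-2 - 8 - 4)) - 5 = (-19 - 14) - 5 = -33 - 5 = -38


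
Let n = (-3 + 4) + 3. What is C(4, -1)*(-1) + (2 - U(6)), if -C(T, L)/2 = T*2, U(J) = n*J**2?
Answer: -126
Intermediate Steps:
n = 4 (n = 1 + 3 = 4)
U(J) = 4*J**2
C(T, L) = -4*T (C(T, L) = -2*T*2 = -4*T)
C(4, -1)*(-1) + (2 - U(6)) = -4*4*(-1) + (2 - 4*6**2) = -16*(-1) + (2 - 4*36) = 16 + (2 - 1*144) = 16 + (2 - 144) = 16 - 142 = -126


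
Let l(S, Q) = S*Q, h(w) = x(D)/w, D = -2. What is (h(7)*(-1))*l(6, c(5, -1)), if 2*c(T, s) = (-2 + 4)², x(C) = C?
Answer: 24/7 ≈ 3.4286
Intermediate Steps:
c(T, s) = 2 (c(T, s) = (-2 + 4)²/2 = (½)*2² = (½)*4 = 2)
h(w) = -2/w
l(S, Q) = Q*S
(h(7)*(-1))*l(6, c(5, -1)) = (-2/7*(-1))*(2*6) = (-2*⅐*(-1))*12 = -2/7*(-1)*12 = (2/7)*12 = 24/7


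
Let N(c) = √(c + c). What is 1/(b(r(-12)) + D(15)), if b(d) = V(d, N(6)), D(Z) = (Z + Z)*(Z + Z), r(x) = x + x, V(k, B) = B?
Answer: 75/67499 - √3/404994 ≈ 0.0011069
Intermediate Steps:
N(c) = √2*√c (N(c) = √(2*c) = √2*√c)
r(x) = 2*x
D(Z) = 4*Z² (D(Z) = (2*Z)*(2*Z) = 4*Z²)
b(d) = 2*√3 (b(d) = √2*√6 = 2*√3)
1/(b(r(-12)) + D(15)) = 1/(2*√3 + 4*15²) = 1/(2*√3 + 4*225) = 1/(2*√3 + 900) = 1/(900 + 2*√3)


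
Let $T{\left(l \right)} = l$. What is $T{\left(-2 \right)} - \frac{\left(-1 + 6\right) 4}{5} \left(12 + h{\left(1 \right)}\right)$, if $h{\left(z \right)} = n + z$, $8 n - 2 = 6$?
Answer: $-58$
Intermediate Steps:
$n = 1$ ($n = \frac{1}{4} + \frac{1}{8} \cdot 6 = \frac{1}{4} + \frac{3}{4} = 1$)
$h{\left(z \right)} = 1 + z$
$T{\left(-2 \right)} - \frac{\left(-1 + 6\right) 4}{5} \left(12 + h{\left(1 \right)}\right) = -2 - \frac{\left(-1 + 6\right) 4}{5} \left(12 + \left(1 + 1\right)\right) = -2 - 5 \cdot 4 \cdot \frac{1}{5} \left(12 + 2\right) = -2 - 20 \cdot \frac{1}{5} \cdot 14 = -2 - 4 \cdot 14 = -2 - 56 = -58$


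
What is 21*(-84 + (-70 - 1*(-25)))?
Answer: -2709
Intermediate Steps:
21*(-84 + (-70 - 1*(-25))) = 21*(-84 + (-70 + 25)) = 21*(-84 - 45) = 21*(-129) = -2709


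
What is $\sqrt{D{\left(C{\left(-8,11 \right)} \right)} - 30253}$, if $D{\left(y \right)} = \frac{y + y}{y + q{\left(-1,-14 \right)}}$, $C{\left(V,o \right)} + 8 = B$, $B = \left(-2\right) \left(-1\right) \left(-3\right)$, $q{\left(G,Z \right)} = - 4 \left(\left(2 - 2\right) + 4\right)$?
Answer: $\frac{i \sqrt{6806715}}{15} \approx 173.93 i$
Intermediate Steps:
$q{\left(G,Z \right)} = -16$ ($q{\left(G,Z \right)} = - 4 \left(0 + 4\right) = \left(-4\right) 4 = -16$)
$B = -6$ ($B = 2 \left(-3\right) = -6$)
$C{\left(V,o \right)} = -14$ ($C{\left(V,o \right)} = -8 - 6 = -14$)
$D{\left(y \right)} = \frac{2 y}{-16 + y}$ ($D{\left(y \right)} = \frac{y + y}{y - 16} = \frac{2 y}{-16 + y}$)
$\sqrt{D{\left(C{\left(-8,11 \right)} \right)} - 30253} = \sqrt{2 \left(-14\right) \frac{1}{-16 - 14} - 30253} = \sqrt{2 \left(-14\right) \frac{1}{-30} - 30253} = \sqrt{2 \left(-14\right) \left(- \frac{1}{30}\right) - 30253} = \sqrt{\frac{14}{15} - 30253} = \sqrt{- \frac{453781}{15}} = \frac{i \sqrt{6806715}}{15}$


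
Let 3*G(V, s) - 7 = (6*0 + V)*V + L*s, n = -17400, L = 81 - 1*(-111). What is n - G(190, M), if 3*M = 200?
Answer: -101107/3 ≈ -33702.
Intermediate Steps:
L = 192 (L = 81 + 111 = 192)
M = 200/3 (M = (⅓)*200 = 200/3 ≈ 66.667)
G(V, s) = 7/3 + 64*s + V²/3 (G(V, s) = 7/3 + ((6*0 + V)*V + 192*s)/3 = 7/3 + ((0 + V)*V + 192*s)/3 = 7/3 + (V*V + 192*s)/3 = 7/3 + (V² + 192*s)/3 = 7/3 + (64*s + V²/3) = 7/3 + 64*s + V²/3)
n - G(190, M) = -17400 - (7/3 + 64*(200/3) + (⅓)*190²) = -17400 - (7/3 + 12800/3 + (⅓)*36100) = -17400 - (7/3 + 12800/3 + 36100/3) = -17400 - 1*48907/3 = -17400 - 48907/3 = -101107/3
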